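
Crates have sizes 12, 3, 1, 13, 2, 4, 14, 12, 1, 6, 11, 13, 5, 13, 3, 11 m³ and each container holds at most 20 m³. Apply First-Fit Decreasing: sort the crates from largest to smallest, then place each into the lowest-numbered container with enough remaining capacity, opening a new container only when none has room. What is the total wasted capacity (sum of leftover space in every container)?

Sorted descending: 14, 13, 13, 13, 12, 12, 11, 11, 6, 5, 4, 3, 3, 2, 1, 1.
14 m³ → container 1 (remaining 6 m³)
13 m³ → container 2 (remaining 7 m³)
13 m³ → container 3 (remaining 7 m³)
13 m³ → container 4 (remaining 7 m³)
12 m³ → container 5 (remaining 8 m³)
12 m³ → container 6 (remaining 8 m³)
11 m³ → container 7 (remaining 9 m³)
11 m³ → container 8 (remaining 9 m³)
6 m³ → container 1 (remaining 0 m³)
5 m³ → container 2 (remaining 2 m³)
4 m³ → container 3 (remaining 3 m³)
3 m³ → container 3 (remaining 0 m³)
3 m³ → container 4 (remaining 4 m³)
2 m³ → container 2 (remaining 0 m³)
1 m³ → container 4 (remaining 3 m³)
1 m³ → container 4 (remaining 2 m³)
8 containers × 20 m³ = 160 m³; used 124 m³; unused 36 m³.

36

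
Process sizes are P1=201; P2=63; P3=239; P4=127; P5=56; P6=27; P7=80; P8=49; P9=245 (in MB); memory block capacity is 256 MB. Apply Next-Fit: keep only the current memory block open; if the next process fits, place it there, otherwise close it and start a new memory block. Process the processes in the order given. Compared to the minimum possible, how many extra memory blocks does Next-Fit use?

Next-Fit: [201] [63] [239] [127,56,27] [80,49] [245] → 6 memory blocks.
Total size 1087 MB; any packing needs at least ⌈1087/256⌉ = 5 memory blocks.
An optimal packing achieves that bound: [245] [239] [201,49] [127,80,27] [63,56] → 5 memory blocks.
Excess: 6 − 5 = 1.

1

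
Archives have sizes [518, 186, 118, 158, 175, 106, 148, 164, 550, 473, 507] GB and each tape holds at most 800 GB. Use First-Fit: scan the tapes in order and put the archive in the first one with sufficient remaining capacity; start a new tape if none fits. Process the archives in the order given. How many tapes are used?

Put 518 GB in tape 1; 282 GB remain.
Put 186 GB in tape 1; 96 GB remain.
Put 118 GB in tape 2; 682 GB remain.
Put 158 GB in tape 2; 524 GB remain.
Put 175 GB in tape 2; 349 GB remain.
Put 106 GB in tape 2; 243 GB remain.
Put 148 GB in tape 2; 95 GB remain.
Put 164 GB in tape 3; 636 GB remain.
Put 550 GB in tape 3; 86 GB remain.
Put 473 GB in tape 4; 327 GB remain.
Put 507 GB in tape 5; 293 GB remain.

5 tapes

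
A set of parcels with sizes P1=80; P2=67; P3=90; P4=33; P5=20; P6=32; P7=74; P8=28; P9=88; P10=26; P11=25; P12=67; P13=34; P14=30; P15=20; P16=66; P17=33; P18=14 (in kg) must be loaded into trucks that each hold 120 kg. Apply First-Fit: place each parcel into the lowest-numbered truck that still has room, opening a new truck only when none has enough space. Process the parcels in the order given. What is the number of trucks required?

P1 (80 kg) → truck 1 (remaining 40 kg)
P2 (67 kg) → truck 2 (remaining 53 kg)
P3 (90 kg) → truck 3 (remaining 30 kg)
P4 (33 kg) → truck 1 (remaining 7 kg)
P5 (20 kg) → truck 2 (remaining 33 kg)
P6 (32 kg) → truck 2 (remaining 1 kg)
P7 (74 kg) → truck 4 (remaining 46 kg)
P8 (28 kg) → truck 3 (remaining 2 kg)
P9 (88 kg) → truck 5 (remaining 32 kg)
P10 (26 kg) → truck 4 (remaining 20 kg)
P11 (25 kg) → truck 5 (remaining 7 kg)
P12 (67 kg) → truck 6 (remaining 53 kg)
P13 (34 kg) → truck 6 (remaining 19 kg)
P14 (30 kg) → truck 7 (remaining 90 kg)
P15 (20 kg) → truck 4 (remaining 0 kg)
P16 (66 kg) → truck 7 (remaining 24 kg)
P17 (33 kg) → truck 8 (remaining 87 kg)
P18 (14 kg) → truck 6 (remaining 5 kg)
Final trucks: [80,33] [67,20,32] [90,28] [74,26,20] [88,25] [67,34,14] [30,66] [33].

8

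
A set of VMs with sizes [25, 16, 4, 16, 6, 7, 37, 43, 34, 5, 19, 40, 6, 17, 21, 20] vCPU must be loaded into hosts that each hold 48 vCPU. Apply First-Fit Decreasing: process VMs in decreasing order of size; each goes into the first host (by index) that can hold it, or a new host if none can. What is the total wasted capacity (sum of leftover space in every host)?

68

Sorted descending: 43, 40, 37, 34, 25, 21, 20, 19, 17, 16, 16, 7, 6, 6, 5, 4.
Put 43 vCPU in host 1; 5 vCPU remain.
Put 40 vCPU in host 2; 8 vCPU remain.
Put 37 vCPU in host 3; 11 vCPU remain.
Put 34 vCPU in host 4; 14 vCPU remain.
Put 25 vCPU in host 5; 23 vCPU remain.
Put 21 vCPU in host 5; 2 vCPU remain.
Put 20 vCPU in host 6; 28 vCPU remain.
Put 19 vCPU in host 6; 9 vCPU remain.
Put 17 vCPU in host 7; 31 vCPU remain.
Put 16 vCPU in host 7; 15 vCPU remain.
Put 16 vCPU in host 8; 32 vCPU remain.
Put 7 vCPU in host 2; 1 vCPU remain.
Put 6 vCPU in host 3; 5 vCPU remain.
Put 6 vCPU in host 4; 8 vCPU remain.
Put 5 vCPU in host 1; 0 vCPU remain.
Put 4 vCPU in host 3; 1 vCPU remain.
8 hosts × 48 vCPU = 384 vCPU; used 316 vCPU; unused 68 vCPU.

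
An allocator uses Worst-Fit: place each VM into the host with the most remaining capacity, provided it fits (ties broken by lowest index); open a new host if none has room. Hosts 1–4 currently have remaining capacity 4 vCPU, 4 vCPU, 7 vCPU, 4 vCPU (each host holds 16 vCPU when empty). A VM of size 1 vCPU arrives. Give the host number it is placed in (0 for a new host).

Hosts with room: host 1 (4 vCPU), host 2 (4 vCPU), host 3 (7 vCPU), host 4 (4 vCPU).
Most room is host 3 with 7 vCPU free.

3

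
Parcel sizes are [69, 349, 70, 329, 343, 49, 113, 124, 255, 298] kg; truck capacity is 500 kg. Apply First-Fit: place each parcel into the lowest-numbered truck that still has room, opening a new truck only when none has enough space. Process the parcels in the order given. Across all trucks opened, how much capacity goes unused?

501

truck 1: place 69 kg, 431 kg left
truck 1: place 349 kg, 82 kg left
truck 1: place 70 kg, 12 kg left
truck 2: place 329 kg, 171 kg left
truck 3: place 343 kg, 157 kg left
truck 2: place 49 kg, 122 kg left
truck 2: place 113 kg, 9 kg left
truck 3: place 124 kg, 33 kg left
truck 4: place 255 kg, 245 kg left
truck 5: place 298 kg, 202 kg left
5 trucks × 500 kg = 2500 kg; used 1999 kg; unused 501 kg.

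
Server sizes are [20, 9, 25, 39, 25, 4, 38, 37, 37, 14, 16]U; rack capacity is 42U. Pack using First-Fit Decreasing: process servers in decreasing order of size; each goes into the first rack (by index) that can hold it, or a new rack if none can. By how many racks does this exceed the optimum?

First-Fit Decreasing: [39] [38,4] [37] [37] [25,16] [25,14] [20,9] → 7 racks.
Total size 264U; any packing needs at least ⌈264/42⌉ = 7 racks.
So 7 is already optimal.

0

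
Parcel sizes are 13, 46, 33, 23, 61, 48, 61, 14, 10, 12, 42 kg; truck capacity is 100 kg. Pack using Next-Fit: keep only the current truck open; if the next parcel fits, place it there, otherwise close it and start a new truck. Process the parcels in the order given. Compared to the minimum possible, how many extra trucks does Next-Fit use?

Next-Fit: [13,46,33] [23,61] [48] [61,14,10,12] [42] → 5 trucks.
Total size 363 kg; any packing needs at least ⌈363/100⌉ = 4 trucks.
An optimal packing achieves that bound: [61,33] [61,23,14] [48,46] [42,13,12,10] → 4 trucks.
Excess: 5 − 4 = 1.

1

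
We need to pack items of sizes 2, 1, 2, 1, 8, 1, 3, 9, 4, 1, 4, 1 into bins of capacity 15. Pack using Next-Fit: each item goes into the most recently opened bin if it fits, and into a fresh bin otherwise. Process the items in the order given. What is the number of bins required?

3

Put 2 in bin 1; 13 remain.
Put 1 in bin 1; 12 remain.
Put 2 in bin 1; 10 remain.
Put 1 in bin 1; 9 remain.
Put 8 in bin 1; 1 remain.
Put 1 in bin 1; 0 remain.
Put 3 in bin 2; 12 remain.
Put 9 in bin 2; 3 remain.
Put 4 in bin 3; 11 remain.
Put 1 in bin 3; 10 remain.
Put 4 in bin 3; 6 remain.
Put 1 in bin 3; 5 remain.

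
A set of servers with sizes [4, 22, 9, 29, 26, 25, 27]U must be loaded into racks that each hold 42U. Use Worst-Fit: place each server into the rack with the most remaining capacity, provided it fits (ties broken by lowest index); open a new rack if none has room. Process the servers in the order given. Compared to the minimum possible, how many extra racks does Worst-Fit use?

0

Worst-Fit: [4,22,9] [29] [26] [25] [27] → 5 racks.
5 servers exceed 21U (half the capacity), and no two of those can share a rack, so at least 5 racks are needed.
So 5 is already optimal.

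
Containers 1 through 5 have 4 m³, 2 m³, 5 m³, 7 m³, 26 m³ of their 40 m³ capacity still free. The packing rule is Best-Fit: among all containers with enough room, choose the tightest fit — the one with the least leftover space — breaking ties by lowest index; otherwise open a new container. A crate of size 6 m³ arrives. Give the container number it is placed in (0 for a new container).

Containers with room: container 4 (7 m³), container 5 (26 m³).
Tightest fit is container 4 with 7 m³ free.

4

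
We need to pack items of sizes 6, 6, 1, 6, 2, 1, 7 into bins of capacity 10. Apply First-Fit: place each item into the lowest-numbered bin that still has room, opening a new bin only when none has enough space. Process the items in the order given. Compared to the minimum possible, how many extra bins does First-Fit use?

First-Fit: [6,1,2,1] [6] [6] [7] → 4 bins.
4 items exceed 5 (half the capacity), and no two of those can share a bin, so at least 4 bins are needed.
So 4 is already optimal.

0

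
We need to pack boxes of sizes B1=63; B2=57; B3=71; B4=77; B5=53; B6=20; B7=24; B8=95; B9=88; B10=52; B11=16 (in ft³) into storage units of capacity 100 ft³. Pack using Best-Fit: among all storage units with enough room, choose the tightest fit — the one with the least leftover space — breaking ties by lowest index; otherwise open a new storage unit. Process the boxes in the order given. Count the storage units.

B1 (63 ft³) → storage unit 1 (remaining 37 ft³)
B2 (57 ft³) → storage unit 2 (remaining 43 ft³)
B3 (71 ft³) → storage unit 3 (remaining 29 ft³)
B4 (77 ft³) → storage unit 4 (remaining 23 ft³)
B5 (53 ft³) → storage unit 5 (remaining 47 ft³)
B6 (20 ft³) → storage unit 4 (remaining 3 ft³)
B7 (24 ft³) → storage unit 3 (remaining 5 ft³)
B8 (95 ft³) → storage unit 6 (remaining 5 ft³)
B9 (88 ft³) → storage unit 7 (remaining 12 ft³)
B10 (52 ft³) → storage unit 8 (remaining 48 ft³)
B11 (16 ft³) → storage unit 1 (remaining 21 ft³)

8 storage units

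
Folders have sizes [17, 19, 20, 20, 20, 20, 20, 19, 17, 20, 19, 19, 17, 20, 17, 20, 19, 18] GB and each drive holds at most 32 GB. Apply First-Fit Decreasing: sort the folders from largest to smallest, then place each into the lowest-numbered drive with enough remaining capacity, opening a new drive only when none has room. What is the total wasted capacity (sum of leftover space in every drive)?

Sorted descending: 20, 20, 20, 20, 20, 20, 20, 20, 19, 19, 19, 19, 19, 18, 17, 17, 17, 17.
20 GB → drive 1 (remaining 12 GB)
20 GB → drive 2 (remaining 12 GB)
20 GB → drive 3 (remaining 12 GB)
20 GB → drive 4 (remaining 12 GB)
20 GB → drive 5 (remaining 12 GB)
20 GB → drive 6 (remaining 12 GB)
20 GB → drive 7 (remaining 12 GB)
20 GB → drive 8 (remaining 12 GB)
19 GB → drive 9 (remaining 13 GB)
19 GB → drive 10 (remaining 13 GB)
19 GB → drive 11 (remaining 13 GB)
19 GB → drive 12 (remaining 13 GB)
19 GB → drive 13 (remaining 13 GB)
18 GB → drive 14 (remaining 14 GB)
17 GB → drive 15 (remaining 15 GB)
17 GB → drive 16 (remaining 15 GB)
17 GB → drive 17 (remaining 15 GB)
17 GB → drive 18 (remaining 15 GB)
18 drives × 32 GB = 576 GB; used 341 GB; unused 235 GB.

235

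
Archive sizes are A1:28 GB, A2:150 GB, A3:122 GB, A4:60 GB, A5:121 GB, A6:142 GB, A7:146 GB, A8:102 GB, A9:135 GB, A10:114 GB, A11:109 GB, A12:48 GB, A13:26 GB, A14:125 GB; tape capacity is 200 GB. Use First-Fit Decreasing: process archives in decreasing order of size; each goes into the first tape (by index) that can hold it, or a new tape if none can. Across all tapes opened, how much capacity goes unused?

Sorted descending: 150, 146, 142, 135, 125, 122, 121, 114, 109, 102, 60, 48, 28, 26.
tape 1: place 150 GB, 50 GB left
tape 2: place 146 GB, 54 GB left
tape 3: place 142 GB, 58 GB left
tape 4: place 135 GB, 65 GB left
tape 5: place 125 GB, 75 GB left
tape 6: place 122 GB, 78 GB left
tape 7: place 121 GB, 79 GB left
tape 8: place 114 GB, 86 GB left
tape 9: place 109 GB, 91 GB left
tape 10: place 102 GB, 98 GB left
tape 4: place 60 GB, 5 GB left
tape 1: place 48 GB, 2 GB left
tape 2: place 28 GB, 26 GB left
tape 2: place 26 GB, 0 GB left
10 tapes × 200 GB = 2000 GB; used 1428 GB; unused 572 GB.

572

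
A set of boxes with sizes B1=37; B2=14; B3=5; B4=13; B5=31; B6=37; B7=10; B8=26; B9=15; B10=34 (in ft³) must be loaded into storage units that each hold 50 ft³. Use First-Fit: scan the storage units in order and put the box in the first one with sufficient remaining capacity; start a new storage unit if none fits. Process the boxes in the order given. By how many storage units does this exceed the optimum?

1

First-Fit: [37,5] [14,13,10] [31,15] [37] [26] [34] → 6 storage units.
Total size 222 ft³; any packing needs at least ⌈222/50⌉ = 5 storage units.
An optimal packing achieves that bound: [37,13] [37,10] [34,15] [31,14,5] [26] → 5 storage units.
Excess: 6 − 5 = 1.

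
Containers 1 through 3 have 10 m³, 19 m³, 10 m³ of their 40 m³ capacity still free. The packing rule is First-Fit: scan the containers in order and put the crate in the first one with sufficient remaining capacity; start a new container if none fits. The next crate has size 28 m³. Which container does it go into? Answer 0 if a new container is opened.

No container has ≥ 28 m³ free, so a new container is opened.

0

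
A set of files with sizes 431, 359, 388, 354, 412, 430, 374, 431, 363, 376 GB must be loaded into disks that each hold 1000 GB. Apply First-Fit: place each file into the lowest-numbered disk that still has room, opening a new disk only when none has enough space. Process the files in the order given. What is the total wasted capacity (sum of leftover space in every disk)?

1082

disk 1: place 431 GB, 569 GB left
disk 1: place 359 GB, 210 GB left
disk 2: place 388 GB, 612 GB left
disk 2: place 354 GB, 258 GB left
disk 3: place 412 GB, 588 GB left
disk 3: place 430 GB, 158 GB left
disk 4: place 374 GB, 626 GB left
disk 4: place 431 GB, 195 GB left
disk 5: place 363 GB, 637 GB left
disk 5: place 376 GB, 261 GB left
5 disks × 1000 GB = 5000 GB; used 3918 GB; unused 1082 GB.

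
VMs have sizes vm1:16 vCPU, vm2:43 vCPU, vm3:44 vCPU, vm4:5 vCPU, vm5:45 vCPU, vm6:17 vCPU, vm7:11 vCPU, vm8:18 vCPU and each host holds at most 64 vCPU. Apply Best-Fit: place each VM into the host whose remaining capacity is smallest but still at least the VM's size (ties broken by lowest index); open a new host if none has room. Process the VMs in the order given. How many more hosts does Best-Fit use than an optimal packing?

0

Best-Fit: [16,43,5] [44,11] [45,17] [18] → 4 hosts.
Total size 199 vCPU; any packing needs at least ⌈199/64⌉ = 4 hosts.
So 4 is already optimal.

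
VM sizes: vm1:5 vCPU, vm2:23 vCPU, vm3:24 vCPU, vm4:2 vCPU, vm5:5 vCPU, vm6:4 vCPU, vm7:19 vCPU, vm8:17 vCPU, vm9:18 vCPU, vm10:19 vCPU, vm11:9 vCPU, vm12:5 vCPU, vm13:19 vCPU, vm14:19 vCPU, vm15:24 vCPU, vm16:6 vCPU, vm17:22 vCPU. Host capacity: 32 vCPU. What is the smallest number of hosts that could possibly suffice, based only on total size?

Total size = 5 + 23 + 24 + 2 + 5 + 4 + 19 + 17 + 18 + 19 + 9 + 5 + 19 + 19 + 24 + 6 + 22 = 240 vCPU.
⌈240 / 32⌉ = 8.

8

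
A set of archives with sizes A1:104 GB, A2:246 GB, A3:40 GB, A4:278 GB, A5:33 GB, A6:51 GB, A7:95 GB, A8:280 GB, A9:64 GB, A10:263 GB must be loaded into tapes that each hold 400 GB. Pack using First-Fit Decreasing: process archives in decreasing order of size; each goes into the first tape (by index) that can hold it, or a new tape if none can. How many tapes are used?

Sorted descending: 280, 278, 263, 246, 104, 95, 64, 51, 40, 33.
280 GB → tape 1 (remaining 120 GB)
278 GB → tape 2 (remaining 122 GB)
263 GB → tape 3 (remaining 137 GB)
246 GB → tape 4 (remaining 154 GB)
104 GB → tape 1 (remaining 16 GB)
95 GB → tape 2 (remaining 27 GB)
64 GB → tape 3 (remaining 73 GB)
51 GB → tape 3 (remaining 22 GB)
40 GB → tape 4 (remaining 114 GB)
33 GB → tape 4 (remaining 81 GB)

4 tapes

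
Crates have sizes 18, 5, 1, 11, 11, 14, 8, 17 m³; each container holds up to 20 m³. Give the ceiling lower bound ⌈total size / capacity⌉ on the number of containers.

5

Total size = 18 + 5 + 1 + 11 + 11 + 14 + 8 + 17 = 85 m³.
⌈85 / 20⌉ = 5.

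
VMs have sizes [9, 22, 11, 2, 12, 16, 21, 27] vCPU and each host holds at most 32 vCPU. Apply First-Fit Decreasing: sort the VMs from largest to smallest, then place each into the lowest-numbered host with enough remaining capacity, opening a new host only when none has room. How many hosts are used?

4 hosts

Sorted descending: 27, 22, 21, 16, 12, 11, 9, 2.
Put 27 vCPU in host 1; 5 vCPU remain.
Put 22 vCPU in host 2; 10 vCPU remain.
Put 21 vCPU in host 3; 11 vCPU remain.
Put 16 vCPU in host 4; 16 vCPU remain.
Put 12 vCPU in host 4; 4 vCPU remain.
Put 11 vCPU in host 3; 0 vCPU remain.
Put 9 vCPU in host 2; 1 vCPU remain.
Put 2 vCPU in host 1; 3 vCPU remain.
Final hosts: [27,2] [22,9] [21,11] [16,12].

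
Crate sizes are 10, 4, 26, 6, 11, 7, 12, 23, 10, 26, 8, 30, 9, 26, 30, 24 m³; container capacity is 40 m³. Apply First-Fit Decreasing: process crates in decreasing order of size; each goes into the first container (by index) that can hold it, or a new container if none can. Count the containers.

Sorted descending: 30, 30, 26, 26, 26, 24, 23, 12, 11, 10, 10, 9, 8, 7, 6, 4.
30 m³ → container 1 (remaining 10 m³)
30 m³ → container 2 (remaining 10 m³)
26 m³ → container 3 (remaining 14 m³)
26 m³ → container 4 (remaining 14 m³)
26 m³ → container 5 (remaining 14 m³)
24 m³ → container 6 (remaining 16 m³)
23 m³ → container 7 (remaining 17 m³)
12 m³ → container 3 (remaining 2 m³)
11 m³ → container 4 (remaining 3 m³)
10 m³ → container 1 (remaining 0 m³)
10 m³ → container 2 (remaining 0 m³)
9 m³ → container 5 (remaining 5 m³)
8 m³ → container 6 (remaining 8 m³)
7 m³ → container 6 (remaining 1 m³)
6 m³ → container 7 (remaining 11 m³)
4 m³ → container 5 (remaining 1 m³)
Final containers: [30,10] [30,10] [26,12] [26,11] [26,9,4] [24,8,7] [23,6].

7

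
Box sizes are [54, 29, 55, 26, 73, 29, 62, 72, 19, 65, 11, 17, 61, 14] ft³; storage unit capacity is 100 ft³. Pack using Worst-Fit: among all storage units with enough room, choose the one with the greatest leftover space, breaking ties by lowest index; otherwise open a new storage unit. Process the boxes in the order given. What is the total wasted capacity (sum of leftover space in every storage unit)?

113

Put 54 ft³ in storage unit 1; 46 ft³ remain.
Put 29 ft³ in storage unit 1; 17 ft³ remain.
Put 55 ft³ in storage unit 2; 45 ft³ remain.
Put 26 ft³ in storage unit 2; 19 ft³ remain.
Put 73 ft³ in storage unit 3; 27 ft³ remain.
Put 29 ft³ in storage unit 4; 71 ft³ remain.
Put 62 ft³ in storage unit 4; 9 ft³ remain.
Put 72 ft³ in storage unit 5; 28 ft³ remain.
Put 19 ft³ in storage unit 5; 9 ft³ remain.
Put 65 ft³ in storage unit 6; 35 ft³ remain.
Put 11 ft³ in storage unit 6; 24 ft³ remain.
Put 17 ft³ in storage unit 3; 10 ft³ remain.
Put 61 ft³ in storage unit 7; 39 ft³ remain.
Put 14 ft³ in storage unit 7; 25 ft³ remain.
7 storage units × 100 ft³ = 700 ft³; used 587 ft³; unused 113 ft³.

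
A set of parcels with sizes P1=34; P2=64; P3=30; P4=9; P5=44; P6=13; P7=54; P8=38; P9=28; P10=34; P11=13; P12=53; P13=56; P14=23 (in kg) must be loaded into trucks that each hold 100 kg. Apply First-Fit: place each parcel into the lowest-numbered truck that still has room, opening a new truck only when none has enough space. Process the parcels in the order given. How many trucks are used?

truck 1: place P1 (34 kg), 66 kg left
truck 1: place P2 (64 kg), 2 kg left
truck 2: place P3 (30 kg), 70 kg left
truck 2: place P4 (9 kg), 61 kg left
truck 2: place P5 (44 kg), 17 kg left
truck 2: place P6 (13 kg), 4 kg left
truck 3: place P7 (54 kg), 46 kg left
truck 3: place P8 (38 kg), 8 kg left
truck 4: place P9 (28 kg), 72 kg left
truck 4: place P10 (34 kg), 38 kg left
truck 4: place P11 (13 kg), 25 kg left
truck 5: place P12 (53 kg), 47 kg left
truck 6: place P13 (56 kg), 44 kg left
truck 4: place P14 (23 kg), 2 kg left
Final trucks: [34,64] [30,9,44,13] [54,38] [28,34,13,23] [53] [56].

6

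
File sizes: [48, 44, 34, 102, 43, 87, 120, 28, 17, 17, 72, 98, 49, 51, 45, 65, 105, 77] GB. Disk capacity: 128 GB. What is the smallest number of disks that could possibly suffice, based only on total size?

Total size = 48 + 44 + 34 + 102 + 43 + 87 + 120 + 28 + 17 + 17 + 72 + 98 + 49 + 51 + 45 + 65 + 105 + 77 = 1102 GB.
⌈1102 / 128⌉ = 9.

9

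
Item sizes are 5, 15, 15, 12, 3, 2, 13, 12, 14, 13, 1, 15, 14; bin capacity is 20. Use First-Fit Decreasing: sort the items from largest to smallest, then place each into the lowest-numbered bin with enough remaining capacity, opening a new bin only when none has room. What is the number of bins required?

9

Sorted descending: 15, 15, 15, 14, 14, 13, 13, 12, 12, 5, 3, 2, 1.
bin 1: place 15, 5 left
bin 2: place 15, 5 left
bin 3: place 15, 5 left
bin 4: place 14, 6 left
bin 5: place 14, 6 left
bin 6: place 13, 7 left
bin 7: place 13, 7 left
bin 8: place 12, 8 left
bin 9: place 12, 8 left
bin 1: place 5, 0 left
bin 2: place 3, 2 left
bin 2: place 2, 0 left
bin 3: place 1, 4 left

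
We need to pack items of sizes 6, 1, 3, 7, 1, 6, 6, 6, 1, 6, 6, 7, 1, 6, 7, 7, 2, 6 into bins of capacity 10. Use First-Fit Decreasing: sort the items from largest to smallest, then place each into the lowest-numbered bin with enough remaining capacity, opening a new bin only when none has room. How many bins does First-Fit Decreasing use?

Sorted descending: 7, 7, 7, 7, 6, 6, 6, 6, 6, 6, 6, 6, 3, 2, 1, 1, 1, 1.
Put 7 in bin 1; 3 remain.
Put 7 in bin 2; 3 remain.
Put 7 in bin 3; 3 remain.
Put 7 in bin 4; 3 remain.
Put 6 in bin 5; 4 remain.
Put 6 in bin 6; 4 remain.
Put 6 in bin 7; 4 remain.
Put 6 in bin 8; 4 remain.
Put 6 in bin 9; 4 remain.
Put 6 in bin 10; 4 remain.
Put 6 in bin 11; 4 remain.
Put 6 in bin 12; 4 remain.
Put 3 in bin 1; 0 remain.
Put 2 in bin 2; 1 remain.
Put 1 in bin 2; 0 remain.
Put 1 in bin 3; 2 remain.
Put 1 in bin 3; 1 remain.
Put 1 in bin 3; 0 remain.
Final bins: [7,3] [7,2,1] [7,1,1,1] [7] [6] [6] [6] [6] [6] [6] [6] [6].

12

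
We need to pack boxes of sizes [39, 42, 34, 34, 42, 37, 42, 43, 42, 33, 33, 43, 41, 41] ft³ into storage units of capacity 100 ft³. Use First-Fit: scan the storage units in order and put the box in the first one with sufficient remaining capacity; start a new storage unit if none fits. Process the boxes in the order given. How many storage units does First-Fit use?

7 storage units

Put 39 ft³ in storage unit 1; 61 ft³ remain.
Put 42 ft³ in storage unit 1; 19 ft³ remain.
Put 34 ft³ in storage unit 2; 66 ft³ remain.
Put 34 ft³ in storage unit 2; 32 ft³ remain.
Put 42 ft³ in storage unit 3; 58 ft³ remain.
Put 37 ft³ in storage unit 3; 21 ft³ remain.
Put 42 ft³ in storage unit 4; 58 ft³ remain.
Put 43 ft³ in storage unit 4; 15 ft³ remain.
Put 42 ft³ in storage unit 5; 58 ft³ remain.
Put 33 ft³ in storage unit 5; 25 ft³ remain.
Put 33 ft³ in storage unit 6; 67 ft³ remain.
Put 43 ft³ in storage unit 6; 24 ft³ remain.
Put 41 ft³ in storage unit 7; 59 ft³ remain.
Put 41 ft³ in storage unit 7; 18 ft³ remain.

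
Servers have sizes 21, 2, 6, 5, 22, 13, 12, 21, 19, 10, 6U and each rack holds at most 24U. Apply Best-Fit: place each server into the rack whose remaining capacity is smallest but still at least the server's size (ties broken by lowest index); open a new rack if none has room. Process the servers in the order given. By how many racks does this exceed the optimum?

Best-Fit: [21,2] [6,5,13] [22] [12,10] [21] [19] [6] → 7 racks.
Total size 137U; any packing needs at least ⌈137/24⌉ = 6 racks.
An optimal packing achieves that bound: [22,2] [21] [21] [19,5] [13,10] [12,6,6] → 6 racks.
Excess: 7 − 6 = 1.

1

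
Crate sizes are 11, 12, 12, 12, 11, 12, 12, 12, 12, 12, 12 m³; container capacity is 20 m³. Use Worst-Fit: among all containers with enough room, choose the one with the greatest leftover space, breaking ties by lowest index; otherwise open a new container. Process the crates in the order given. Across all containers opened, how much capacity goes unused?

Put 11 m³ in container 1; 9 m³ remain.
Put 12 m³ in container 2; 8 m³ remain.
Put 12 m³ in container 3; 8 m³ remain.
Put 12 m³ in container 4; 8 m³ remain.
Put 11 m³ in container 5; 9 m³ remain.
Put 12 m³ in container 6; 8 m³ remain.
Put 12 m³ in container 7; 8 m³ remain.
Put 12 m³ in container 8; 8 m³ remain.
Put 12 m³ in container 9; 8 m³ remain.
Put 12 m³ in container 10; 8 m³ remain.
Put 12 m³ in container 11; 8 m³ remain.
11 containers × 20 m³ = 220 m³; used 130 m³; unused 90 m³.

90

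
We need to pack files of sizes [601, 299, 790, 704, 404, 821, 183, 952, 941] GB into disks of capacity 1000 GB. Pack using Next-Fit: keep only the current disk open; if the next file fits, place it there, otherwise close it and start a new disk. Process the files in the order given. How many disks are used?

Put 601 GB in disk 1; 399 GB remain.
Put 299 GB in disk 1; 100 GB remain.
Put 790 GB in disk 2; 210 GB remain.
Put 704 GB in disk 3; 296 GB remain.
Put 404 GB in disk 4; 596 GB remain.
Put 821 GB in disk 5; 179 GB remain.
Put 183 GB in disk 6; 817 GB remain.
Put 952 GB in disk 7; 48 GB remain.
Put 941 GB in disk 8; 59 GB remain.
Final disks: [601,299] [790] [704] [404] [821] [183] [952] [941].

8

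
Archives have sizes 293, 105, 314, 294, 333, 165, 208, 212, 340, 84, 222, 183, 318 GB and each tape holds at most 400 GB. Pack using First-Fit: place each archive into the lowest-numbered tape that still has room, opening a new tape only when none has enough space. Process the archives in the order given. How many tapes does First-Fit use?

9

Put 293 GB in tape 1; 107 GB remain.
Put 105 GB in tape 1; 2 GB remain.
Put 314 GB in tape 2; 86 GB remain.
Put 294 GB in tape 3; 106 GB remain.
Put 333 GB in tape 4; 67 GB remain.
Put 165 GB in tape 5; 235 GB remain.
Put 208 GB in tape 5; 27 GB remain.
Put 212 GB in tape 6; 188 GB remain.
Put 340 GB in tape 7; 60 GB remain.
Put 84 GB in tape 2; 2 GB remain.
Put 222 GB in tape 8; 178 GB remain.
Put 183 GB in tape 6; 5 GB remain.
Put 318 GB in tape 9; 82 GB remain.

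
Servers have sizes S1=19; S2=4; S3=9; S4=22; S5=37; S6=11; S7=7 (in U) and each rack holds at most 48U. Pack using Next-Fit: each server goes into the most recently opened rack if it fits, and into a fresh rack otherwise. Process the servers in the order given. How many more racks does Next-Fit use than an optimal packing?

Next-Fit: [19,4,9] [22] [37,11] [7] → 4 racks.
Total size 109U; any packing needs at least ⌈109/48⌉ = 3 racks.
An optimal packing achieves that bound: [37,11] [22,19,7] [9,4] → 3 racks.
Excess: 4 − 3 = 1.

1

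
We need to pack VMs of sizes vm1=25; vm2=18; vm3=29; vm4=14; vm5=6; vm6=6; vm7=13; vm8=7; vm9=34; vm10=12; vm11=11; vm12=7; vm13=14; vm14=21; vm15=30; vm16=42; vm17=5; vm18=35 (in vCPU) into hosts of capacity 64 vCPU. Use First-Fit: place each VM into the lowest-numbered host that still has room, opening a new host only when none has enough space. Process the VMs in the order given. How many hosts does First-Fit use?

7

Put vm1 (25 vCPU) in host 1; 39 vCPU remain.
Put vm2 (18 vCPU) in host 1; 21 vCPU remain.
Put vm3 (29 vCPU) in host 2; 35 vCPU remain.
Put vm4 (14 vCPU) in host 1; 7 vCPU remain.
Put vm5 (6 vCPU) in host 1; 1 vCPU remain.
Put vm6 (6 vCPU) in host 2; 29 vCPU remain.
Put vm7 (13 vCPU) in host 2; 16 vCPU remain.
Put vm8 (7 vCPU) in host 2; 9 vCPU remain.
Put vm9 (34 vCPU) in host 3; 30 vCPU remain.
Put vm10 (12 vCPU) in host 3; 18 vCPU remain.
Put vm11 (11 vCPU) in host 3; 7 vCPU remain.
Put vm12 (7 vCPU) in host 2; 2 vCPU remain.
Put vm13 (14 vCPU) in host 4; 50 vCPU remain.
Put vm14 (21 vCPU) in host 4; 29 vCPU remain.
Put vm15 (30 vCPU) in host 5; 34 vCPU remain.
Put vm16 (42 vCPU) in host 6; 22 vCPU remain.
Put vm17 (5 vCPU) in host 3; 2 vCPU remain.
Put vm18 (35 vCPU) in host 7; 29 vCPU remain.
Final hosts: [25,18,14,6] [29,6,13,7,7] [34,12,11,5] [14,21] [30] [42] [35].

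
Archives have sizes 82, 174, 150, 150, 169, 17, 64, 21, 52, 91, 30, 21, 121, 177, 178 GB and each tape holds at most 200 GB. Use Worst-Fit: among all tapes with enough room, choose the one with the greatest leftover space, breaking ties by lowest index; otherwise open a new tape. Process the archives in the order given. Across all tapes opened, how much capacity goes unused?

303

82 GB → tape 1 (remaining 118 GB)
174 GB → tape 2 (remaining 26 GB)
150 GB → tape 3 (remaining 50 GB)
150 GB → tape 4 (remaining 50 GB)
169 GB → tape 5 (remaining 31 GB)
17 GB → tape 1 (remaining 101 GB)
64 GB → tape 1 (remaining 37 GB)
21 GB → tape 3 (remaining 29 GB)
52 GB → tape 6 (remaining 148 GB)
91 GB → tape 6 (remaining 57 GB)
30 GB → tape 6 (remaining 27 GB)
21 GB → tape 4 (remaining 29 GB)
121 GB → tape 7 (remaining 79 GB)
177 GB → tape 8 (remaining 23 GB)
178 GB → tape 9 (remaining 22 GB)
9 tapes × 200 GB = 1800 GB; used 1497 GB; unused 303 GB.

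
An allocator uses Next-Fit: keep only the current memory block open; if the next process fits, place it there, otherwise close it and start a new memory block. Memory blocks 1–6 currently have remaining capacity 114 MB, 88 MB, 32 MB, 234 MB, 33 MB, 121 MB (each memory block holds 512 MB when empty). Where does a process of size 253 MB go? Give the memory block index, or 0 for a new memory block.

Next-Fit only looks at memory block 6, which has 121 MB free.
253 MB does not fit, so a new memory block is opened.

0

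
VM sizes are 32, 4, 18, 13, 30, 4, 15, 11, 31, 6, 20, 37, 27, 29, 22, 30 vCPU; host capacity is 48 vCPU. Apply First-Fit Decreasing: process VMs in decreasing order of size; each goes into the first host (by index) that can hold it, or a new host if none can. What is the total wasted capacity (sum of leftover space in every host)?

55

Sorted descending: 37, 32, 31, 30, 30, 29, 27, 22, 20, 18, 15, 13, 11, 6, 4, 4.
Put 37 vCPU in host 1; 11 vCPU remain.
Put 32 vCPU in host 2; 16 vCPU remain.
Put 31 vCPU in host 3; 17 vCPU remain.
Put 30 vCPU in host 4; 18 vCPU remain.
Put 30 vCPU in host 5; 18 vCPU remain.
Put 29 vCPU in host 6; 19 vCPU remain.
Put 27 vCPU in host 7; 21 vCPU remain.
Put 22 vCPU in host 8; 26 vCPU remain.
Put 20 vCPU in host 7; 1 vCPU remain.
Put 18 vCPU in host 4; 0 vCPU remain.
Put 15 vCPU in host 2; 1 vCPU remain.
Put 13 vCPU in host 3; 4 vCPU remain.
Put 11 vCPU in host 1; 0 vCPU remain.
Put 6 vCPU in host 5; 12 vCPU remain.
Put 4 vCPU in host 3; 0 vCPU remain.
Put 4 vCPU in host 5; 8 vCPU remain.
8 hosts × 48 vCPU = 384 vCPU; used 329 vCPU; unused 55 vCPU.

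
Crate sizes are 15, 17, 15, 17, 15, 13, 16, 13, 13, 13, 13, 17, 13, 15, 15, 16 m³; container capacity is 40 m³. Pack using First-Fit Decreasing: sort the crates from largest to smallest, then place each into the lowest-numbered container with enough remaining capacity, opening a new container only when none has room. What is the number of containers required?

Sorted descending: 17, 17, 17, 16, 16, 15, 15, 15, 15, 15, 13, 13, 13, 13, 13, 13.
17 m³ → container 1 (remaining 23 m³)
17 m³ → container 1 (remaining 6 m³)
17 m³ → container 2 (remaining 23 m³)
16 m³ → container 2 (remaining 7 m³)
16 m³ → container 3 (remaining 24 m³)
15 m³ → container 3 (remaining 9 m³)
15 m³ → container 4 (remaining 25 m³)
15 m³ → container 4 (remaining 10 m³)
15 m³ → container 5 (remaining 25 m³)
15 m³ → container 5 (remaining 10 m³)
13 m³ → container 6 (remaining 27 m³)
13 m³ → container 6 (remaining 14 m³)
13 m³ → container 6 (remaining 1 m³)
13 m³ → container 7 (remaining 27 m³)
13 m³ → container 7 (remaining 14 m³)
13 m³ → container 7 (remaining 1 m³)
Final containers: [17,17] [17,16] [16,15] [15,15] [15,15] [13,13,13] [13,13,13].

7 containers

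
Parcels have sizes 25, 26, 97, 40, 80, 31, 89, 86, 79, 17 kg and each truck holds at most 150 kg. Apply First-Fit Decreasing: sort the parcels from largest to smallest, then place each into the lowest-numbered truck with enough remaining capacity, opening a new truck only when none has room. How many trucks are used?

Sorted descending: 97, 89, 86, 80, 79, 40, 31, 26, 25, 17.
truck 1: place 97 kg, 53 kg left
truck 2: place 89 kg, 61 kg left
truck 3: place 86 kg, 64 kg left
truck 4: place 80 kg, 70 kg left
truck 5: place 79 kg, 71 kg left
truck 1: place 40 kg, 13 kg left
truck 2: place 31 kg, 30 kg left
truck 2: place 26 kg, 4 kg left
truck 3: place 25 kg, 39 kg left
truck 3: place 17 kg, 22 kg left
Final trucks: [97,40] [89,31,26] [86,25,17] [80] [79].

5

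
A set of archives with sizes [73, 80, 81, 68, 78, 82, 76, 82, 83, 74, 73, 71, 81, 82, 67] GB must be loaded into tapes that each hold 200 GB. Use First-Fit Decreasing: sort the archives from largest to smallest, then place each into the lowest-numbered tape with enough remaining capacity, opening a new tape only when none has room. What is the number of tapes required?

Sorted descending: 83, 82, 82, 82, 81, 81, 80, 78, 76, 74, 73, 73, 71, 68, 67.
tape 1: place 83 GB, 117 GB left
tape 1: place 82 GB, 35 GB left
tape 2: place 82 GB, 118 GB left
tape 2: place 82 GB, 36 GB left
tape 3: place 81 GB, 119 GB left
tape 3: place 81 GB, 38 GB left
tape 4: place 80 GB, 120 GB left
tape 4: place 78 GB, 42 GB left
tape 5: place 76 GB, 124 GB left
tape 5: place 74 GB, 50 GB left
tape 6: place 73 GB, 127 GB left
tape 6: place 73 GB, 54 GB left
tape 7: place 71 GB, 129 GB left
tape 7: place 68 GB, 61 GB left
tape 8: place 67 GB, 133 GB left

8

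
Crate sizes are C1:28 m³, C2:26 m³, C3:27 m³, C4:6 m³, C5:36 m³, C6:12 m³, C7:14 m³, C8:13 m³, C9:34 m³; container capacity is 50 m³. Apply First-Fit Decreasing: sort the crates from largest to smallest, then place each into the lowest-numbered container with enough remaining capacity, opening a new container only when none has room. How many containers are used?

Sorted descending: 36, 34, 28, 27, 26, 14, 13, 12, 6.
Put 36 m³ in container 1; 14 m³ remain.
Put 34 m³ in container 2; 16 m³ remain.
Put 28 m³ in container 3; 22 m³ remain.
Put 27 m³ in container 4; 23 m³ remain.
Put 26 m³ in container 5; 24 m³ remain.
Put 14 m³ in container 1; 0 m³ remain.
Put 13 m³ in container 2; 3 m³ remain.
Put 12 m³ in container 3; 10 m³ remain.
Put 6 m³ in container 3; 4 m³ remain.
Final containers: [36,14] [34,13] [28,12,6] [27] [26].

5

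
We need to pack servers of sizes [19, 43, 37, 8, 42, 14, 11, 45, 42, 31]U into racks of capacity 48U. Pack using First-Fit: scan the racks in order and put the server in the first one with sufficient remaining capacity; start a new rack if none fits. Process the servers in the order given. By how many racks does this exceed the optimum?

First-Fit: [19,8,14] [43] [37,11] [42] [45] [42] [31] → 7 racks.
Total size 292U; any packing needs at least ⌈292/48⌉ = 7 racks.
So 7 is already optimal.

0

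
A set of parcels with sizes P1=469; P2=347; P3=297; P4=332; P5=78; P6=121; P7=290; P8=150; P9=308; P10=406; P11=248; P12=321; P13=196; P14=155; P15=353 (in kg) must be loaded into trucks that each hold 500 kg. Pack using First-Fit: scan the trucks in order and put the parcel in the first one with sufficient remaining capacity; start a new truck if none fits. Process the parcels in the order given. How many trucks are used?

10

truck 1: place P1 (469 kg), 31 kg left
truck 2: place P2 (347 kg), 153 kg left
truck 3: place P3 (297 kg), 203 kg left
truck 4: place P4 (332 kg), 168 kg left
truck 2: place P5 (78 kg), 75 kg left
truck 3: place P6 (121 kg), 82 kg left
truck 5: place P7 (290 kg), 210 kg left
truck 4: place P8 (150 kg), 18 kg left
truck 6: place P9 (308 kg), 192 kg left
truck 7: place P10 (406 kg), 94 kg left
truck 8: place P11 (248 kg), 252 kg left
truck 9: place P12 (321 kg), 179 kg left
truck 5: place P13 (196 kg), 14 kg left
truck 6: place P14 (155 kg), 37 kg left
truck 10: place P15 (353 kg), 147 kg left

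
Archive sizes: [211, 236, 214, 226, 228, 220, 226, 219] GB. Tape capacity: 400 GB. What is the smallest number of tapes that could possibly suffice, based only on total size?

Total size = 211 + 236 + 214 + 226 + 228 + 220 + 226 + 219 = 1780 GB.
⌈1780 / 400⌉ = 5.

5 tapes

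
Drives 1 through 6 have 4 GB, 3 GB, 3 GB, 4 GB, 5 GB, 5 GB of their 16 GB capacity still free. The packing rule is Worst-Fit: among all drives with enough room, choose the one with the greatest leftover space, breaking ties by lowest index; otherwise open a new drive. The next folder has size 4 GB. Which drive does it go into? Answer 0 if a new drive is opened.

5

Drives with room: drive 1 (4 GB), drive 4 (4 GB), drive 5 (5 GB), drive 6 (5 GB).
Most room is drive 5 with 5 GB free.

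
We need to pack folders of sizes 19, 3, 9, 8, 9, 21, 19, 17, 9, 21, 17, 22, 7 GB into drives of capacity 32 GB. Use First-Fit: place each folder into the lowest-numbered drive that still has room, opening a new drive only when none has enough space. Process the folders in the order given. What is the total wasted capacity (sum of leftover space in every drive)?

75

drive 1: place 19 GB, 13 GB left
drive 1: place 3 GB, 10 GB left
drive 1: place 9 GB, 1 GB left
drive 2: place 8 GB, 24 GB left
drive 2: place 9 GB, 15 GB left
drive 3: place 21 GB, 11 GB left
drive 4: place 19 GB, 13 GB left
drive 5: place 17 GB, 15 GB left
drive 2: place 9 GB, 6 GB left
drive 6: place 21 GB, 11 GB left
drive 7: place 17 GB, 15 GB left
drive 8: place 22 GB, 10 GB left
drive 3: place 7 GB, 4 GB left
8 drives × 32 GB = 256 GB; used 181 GB; unused 75 GB.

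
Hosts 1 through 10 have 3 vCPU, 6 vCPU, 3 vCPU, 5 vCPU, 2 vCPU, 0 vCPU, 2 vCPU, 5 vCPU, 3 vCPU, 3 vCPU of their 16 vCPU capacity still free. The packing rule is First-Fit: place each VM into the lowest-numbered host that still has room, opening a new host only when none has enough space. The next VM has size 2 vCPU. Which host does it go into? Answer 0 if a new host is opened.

Hosts with room: host 1 (3 vCPU), host 2 (6 vCPU), host 3 (3 vCPU), host 4 (5 vCPU), host 5 (2 vCPU), host 7 (2 vCPU), host 8 (5 vCPU), host 9 (3 vCPU), host 10 (3 vCPU).
The first with room is host 1.

1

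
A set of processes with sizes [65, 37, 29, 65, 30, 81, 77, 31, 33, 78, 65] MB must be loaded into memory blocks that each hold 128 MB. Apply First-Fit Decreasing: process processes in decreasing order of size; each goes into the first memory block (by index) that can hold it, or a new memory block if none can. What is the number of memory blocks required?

Sorted descending: 81, 78, 77, 65, 65, 65, 37, 33, 31, 30, 29.
Put 81 MB in memory block 1; 47 MB remain.
Put 78 MB in memory block 2; 50 MB remain.
Put 77 MB in memory block 3; 51 MB remain.
Put 65 MB in memory block 4; 63 MB remain.
Put 65 MB in memory block 5; 63 MB remain.
Put 65 MB in memory block 6; 63 MB remain.
Put 37 MB in memory block 1; 10 MB remain.
Put 33 MB in memory block 2; 17 MB remain.
Put 31 MB in memory block 3; 20 MB remain.
Put 30 MB in memory block 4; 33 MB remain.
Put 29 MB in memory block 4; 4 MB remain.
Final memory blocks: [81,37] [78,33] [77,31] [65,30,29] [65] [65].

6 memory blocks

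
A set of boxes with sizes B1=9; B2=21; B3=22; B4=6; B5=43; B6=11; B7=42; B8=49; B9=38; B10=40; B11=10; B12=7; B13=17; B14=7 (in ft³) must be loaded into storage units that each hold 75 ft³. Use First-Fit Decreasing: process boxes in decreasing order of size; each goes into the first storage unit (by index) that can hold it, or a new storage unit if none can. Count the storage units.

Sorted descending: 49, 43, 42, 40, 38, 22, 21, 17, 11, 10, 9, 7, 7, 6.
Put 49 ft³ in storage unit 1; 26 ft³ remain.
Put 43 ft³ in storage unit 2; 32 ft³ remain.
Put 42 ft³ in storage unit 3; 33 ft³ remain.
Put 40 ft³ in storage unit 4; 35 ft³ remain.
Put 38 ft³ in storage unit 5; 37 ft³ remain.
Put 22 ft³ in storage unit 1; 4 ft³ remain.
Put 21 ft³ in storage unit 2; 11 ft³ remain.
Put 17 ft³ in storage unit 3; 16 ft³ remain.
Put 11 ft³ in storage unit 2; 0 ft³ remain.
Put 10 ft³ in storage unit 3; 6 ft³ remain.
Put 9 ft³ in storage unit 4; 26 ft³ remain.
Put 7 ft³ in storage unit 4; 19 ft³ remain.
Put 7 ft³ in storage unit 4; 12 ft³ remain.
Put 6 ft³ in storage unit 3; 0 ft³ remain.
Final storage units: [49,22] [43,21,11] [42,17,10,6] [40,9,7,7] [38].

5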